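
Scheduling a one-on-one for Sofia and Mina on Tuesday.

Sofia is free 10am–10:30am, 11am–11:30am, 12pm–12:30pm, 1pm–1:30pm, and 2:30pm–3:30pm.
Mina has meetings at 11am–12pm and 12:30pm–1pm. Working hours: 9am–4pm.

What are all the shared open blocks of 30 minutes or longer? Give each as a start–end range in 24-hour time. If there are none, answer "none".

Mina free within 09:00–16:00: 09:00–11:00, 12:00–12:30, 13:00–16:00.
Sofia ∩ Mina: 10:00–10:30, 12:00–12:30, 13:00–13:30, 14:30–15:30.
Windows ≥ 30 min: 10:00–10:30, 12:00–12:30, 13:00–13:30, 14:30–15:30.

10:00–10:30, 12:00–12:30, 13:00–13:30, 14:30–15:30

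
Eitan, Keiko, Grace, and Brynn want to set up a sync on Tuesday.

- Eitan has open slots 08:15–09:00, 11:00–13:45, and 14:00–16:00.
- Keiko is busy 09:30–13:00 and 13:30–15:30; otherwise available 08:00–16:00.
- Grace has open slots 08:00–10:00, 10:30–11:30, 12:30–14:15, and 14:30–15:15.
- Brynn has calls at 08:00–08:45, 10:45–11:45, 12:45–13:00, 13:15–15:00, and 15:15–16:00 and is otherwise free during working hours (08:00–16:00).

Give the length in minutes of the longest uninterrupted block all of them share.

15 minutes

Keiko free within 08:00–16:00: 08:00–09:30, 13:00–13:30, 15:30–16:00.
Brynn free within 08:00–16:00: 08:45–10:45, 11:45–12:45, 13:00–13:15, 15:00–15:15.
Eitan ∩ Keiko: 08:15–09:00, 13:00–13:30, 15:30–16:00.
Eitan ∩ Keiko ∩ Grace: 08:15–09:00, 13:00–13:30.
Eitan ∩ Keiko ∩ Grace ∩ Brynn: 08:45–09:00, 13:00–13:15.
Common window lengths: 15, 15 min; longest is 15.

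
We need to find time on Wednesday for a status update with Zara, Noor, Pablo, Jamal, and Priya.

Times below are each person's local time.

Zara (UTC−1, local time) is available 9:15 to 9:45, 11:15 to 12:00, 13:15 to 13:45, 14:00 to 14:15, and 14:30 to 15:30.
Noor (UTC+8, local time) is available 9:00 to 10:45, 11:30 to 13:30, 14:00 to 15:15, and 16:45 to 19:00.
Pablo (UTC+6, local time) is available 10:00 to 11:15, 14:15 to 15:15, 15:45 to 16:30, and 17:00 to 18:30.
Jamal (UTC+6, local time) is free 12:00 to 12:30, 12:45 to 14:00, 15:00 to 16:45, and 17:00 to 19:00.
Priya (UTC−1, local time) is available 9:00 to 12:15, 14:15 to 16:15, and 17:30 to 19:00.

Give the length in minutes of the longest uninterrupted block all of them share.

Zara → UTC: 10:15–10:45, 12:15–13:00, 14:15–14:45, 15:00–15:15, 15:30–16:30.
Noor → UTC: 01:00–02:45, 03:30–05:30, 06:00–07:15, 08:45–11:00.
Pablo → UTC: 04:00–05:15, 08:15–09:15, 09:45–10:30, 11:00–12:30.
Jamal → UTC: 06:00–06:30, 06:45–08:00, 09:00–10:45, 11:00–13:00.
Priya → UTC: 10:00–13:15, 15:15–17:15, 18:30–20:00.
Zara ∩ Noor: 10:15–10:45.
Zara ∩ Noor ∩ Pablo: 10:15–10:30.
Zara ∩ Noor ∩ Pablo ∩ Jamal: 10:15–10:30.
Zara ∩ Noor ∩ Pablo ∩ Jamal ∩ Priya: 10:15–10:30.
Single common window of 15 minutes.

15 minutes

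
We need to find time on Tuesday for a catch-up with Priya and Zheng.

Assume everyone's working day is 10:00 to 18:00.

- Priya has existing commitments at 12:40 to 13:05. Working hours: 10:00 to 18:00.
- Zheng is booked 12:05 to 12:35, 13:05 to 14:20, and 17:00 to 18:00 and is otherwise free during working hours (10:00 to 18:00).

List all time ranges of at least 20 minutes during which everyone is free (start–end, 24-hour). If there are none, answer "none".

Priya free within 10:00–18:00: 10:00–12:40, 13:05–18:00.
Zheng free within 10:00–18:00: 10:00–12:05, 12:35–13:05, 14:20–17:00.
Priya ∩ Zheng: 10:00–12:05, 12:35–12:40, 14:20–17:00.
Windows ≥ 20 min: 10:00–12:05, 14:20–17:00.

10:00–12:05, 14:20–17:00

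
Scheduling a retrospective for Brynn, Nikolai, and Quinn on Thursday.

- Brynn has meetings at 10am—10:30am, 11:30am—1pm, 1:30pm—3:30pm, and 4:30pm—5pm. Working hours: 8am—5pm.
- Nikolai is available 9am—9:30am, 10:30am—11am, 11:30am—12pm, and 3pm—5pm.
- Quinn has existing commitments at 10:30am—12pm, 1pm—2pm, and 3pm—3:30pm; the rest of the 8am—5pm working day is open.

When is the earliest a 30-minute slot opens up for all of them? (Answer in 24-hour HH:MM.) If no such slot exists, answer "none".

Brynn free within 08:00–17:00: 08:00–10:00, 10:30–11:30, 13:00–13:30, 15:30–16:30.
Quinn free within 08:00–17:00: 08:00–10:30, 12:00–13:00, 14:00–15:00, 15:30–17:00.
Brynn ∩ Nikolai: 09:00–09:30, 10:30–11:00, 15:30–16:30.
Brynn ∩ Nikolai ∩ Quinn: 09:00–09:30, 15:30–16:30.
Windows ≥ 30 min: 09:00–09:30, 15:30–16:30.
Earliest such window starts at 09:00.

09:00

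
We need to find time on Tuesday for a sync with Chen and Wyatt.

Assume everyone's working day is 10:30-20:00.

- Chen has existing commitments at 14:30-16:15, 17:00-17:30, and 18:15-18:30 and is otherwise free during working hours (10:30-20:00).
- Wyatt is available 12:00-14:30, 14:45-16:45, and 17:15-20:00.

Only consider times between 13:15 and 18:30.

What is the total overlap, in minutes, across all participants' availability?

Chen free within 10:30–20:00: 10:30–14:30, 16:15–17:00, 17:30–18:15, 18:30–20:00.
Chen ∩ Wyatt: 12:00–14:30, 16:15–16:45, 17:30–18:15, 18:30–20:00.
Restricted to 13:15–18:30: 13:15–14:30, 16:15–16:45, 17:30–18:15.
Total common minutes: 75 + 30 + 45 = 150.

150 minutes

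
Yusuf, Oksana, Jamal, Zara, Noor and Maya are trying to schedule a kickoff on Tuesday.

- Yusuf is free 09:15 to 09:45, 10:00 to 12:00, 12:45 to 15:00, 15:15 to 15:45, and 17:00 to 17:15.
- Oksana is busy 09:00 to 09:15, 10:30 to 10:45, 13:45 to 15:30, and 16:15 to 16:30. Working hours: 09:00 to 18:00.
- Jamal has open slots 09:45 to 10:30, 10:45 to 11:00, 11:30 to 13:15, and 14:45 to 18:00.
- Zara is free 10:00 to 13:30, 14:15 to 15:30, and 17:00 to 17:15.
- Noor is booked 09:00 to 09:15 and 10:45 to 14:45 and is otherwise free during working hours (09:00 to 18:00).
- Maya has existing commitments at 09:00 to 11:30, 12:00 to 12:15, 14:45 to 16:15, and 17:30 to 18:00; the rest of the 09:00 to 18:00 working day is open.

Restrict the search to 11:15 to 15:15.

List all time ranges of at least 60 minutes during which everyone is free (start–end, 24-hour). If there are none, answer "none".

Oksana free within 09:00–18:00: 09:15–10:30, 10:45–13:45, 15:30–16:15, 16:30–18:00.
Noor free within 09:00–18:00: 09:15–10:45, 14:45–18:00.
Maya free within 09:00–18:00: 11:30–12:00, 12:15–14:45, 16:15–17:30.
Yusuf ∩ Oksana: 09:15–09:45, 10:00–10:30, 10:45–12:00, 12:45–13:45, 15:30–15:45, 17:00–17:15.
Yusuf ∩ Oksana ∩ Jamal: 10:00–10:30, 10:45–11:00, 11:30–12:00, 12:45–13:15, 15:30–15:45, 17:00–17:15.
Yusuf ∩ Oksana ∩ Jamal ∩ Zara: 10:00–10:30, 10:45–11:00, 11:30–12:00, 12:45–13:15, 17:00–17:15.
Yusuf ∩ Oksana ∩ Jamal ∩ Zara ∩ Noor: 10:00–10:30, 17:00–17:15.
Yusuf ∩ Oksana ∩ Jamal ∩ Zara ∩ Noor ∩ Maya: 17:00–17:15.
Restricted to 11:15–15:15: (none).
Windows ≥ 60 min: (none).

none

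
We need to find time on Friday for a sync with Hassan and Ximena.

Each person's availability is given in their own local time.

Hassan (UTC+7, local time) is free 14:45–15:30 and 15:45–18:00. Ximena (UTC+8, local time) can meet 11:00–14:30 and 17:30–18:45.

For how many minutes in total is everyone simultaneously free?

Hassan → UTC: 07:45–08:30, 08:45–11:00.
Ximena → UTC: 03:00–06:30, 09:30–10:45.
Hassan ∩ Ximena: 09:30–10:45.
Total common minutes: 75.

75 minutes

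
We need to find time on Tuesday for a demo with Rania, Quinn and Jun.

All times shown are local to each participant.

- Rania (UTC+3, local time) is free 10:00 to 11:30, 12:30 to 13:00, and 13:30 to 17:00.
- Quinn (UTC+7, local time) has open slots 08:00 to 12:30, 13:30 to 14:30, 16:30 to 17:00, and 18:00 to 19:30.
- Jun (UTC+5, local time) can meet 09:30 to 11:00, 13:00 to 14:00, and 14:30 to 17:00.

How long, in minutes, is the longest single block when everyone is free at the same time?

60 minutes

Rania → UTC: 07:00–08:30, 09:30–10:00, 10:30–14:00.
Quinn → UTC: 01:00–05:30, 06:30–07:30, 09:30–10:00, 11:00–12:30.
Jun → UTC: 04:30–06:00, 08:00–09:00, 09:30–12:00.
Rania ∩ Quinn: 07:00–07:30, 09:30–10:00, 11:00–12:30.
Rania ∩ Quinn ∩ Jun: 09:30–10:00, 11:00–12:00.
Common window lengths: 30, 60 min; longest is 60.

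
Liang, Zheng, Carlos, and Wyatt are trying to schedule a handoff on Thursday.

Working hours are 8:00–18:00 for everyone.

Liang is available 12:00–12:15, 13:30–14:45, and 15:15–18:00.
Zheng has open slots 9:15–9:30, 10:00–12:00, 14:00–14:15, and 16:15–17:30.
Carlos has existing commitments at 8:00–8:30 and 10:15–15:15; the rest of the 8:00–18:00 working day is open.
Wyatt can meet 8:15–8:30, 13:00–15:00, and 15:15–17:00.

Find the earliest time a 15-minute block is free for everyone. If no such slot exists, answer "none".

16:15

Carlos free within 08:00–18:00: 08:30–10:15, 15:15–18:00.
Liang ∩ Zheng: 14:00–14:15, 16:15–17:30.
Liang ∩ Zheng ∩ Carlos: 16:15–17:30.
Liang ∩ Zheng ∩ Carlos ∩ Wyatt: 16:15–17:00.
Windows ≥ 15 min: 16:15–17:00.
Earliest such window starts at 16:15.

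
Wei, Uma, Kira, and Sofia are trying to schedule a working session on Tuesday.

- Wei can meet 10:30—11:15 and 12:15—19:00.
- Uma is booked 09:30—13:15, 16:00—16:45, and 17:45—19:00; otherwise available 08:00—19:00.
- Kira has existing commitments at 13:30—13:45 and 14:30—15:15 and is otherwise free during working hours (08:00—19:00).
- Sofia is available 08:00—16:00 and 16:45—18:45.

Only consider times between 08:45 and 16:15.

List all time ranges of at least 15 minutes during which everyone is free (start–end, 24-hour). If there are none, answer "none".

Uma free within 08:00–19:00: 08:00–09:30, 13:15–16:00, 16:45–17:45.
Kira free within 08:00–19:00: 08:00–13:30, 13:45–14:30, 15:15–19:00.
Wei ∩ Uma: 13:15–16:00, 16:45–17:45.
Wei ∩ Uma ∩ Kira: 13:15–13:30, 13:45–14:30, 15:15–16:00, 16:45–17:45.
Wei ∩ Uma ∩ Kira ∩ Sofia: 13:15–13:30, 13:45–14:30, 15:15–16:00, 16:45–17:45.
Restricted to 08:45–16:15: 13:15–13:30, 13:45–14:30, 15:15–16:00.
Windows ≥ 15 min: 13:15–13:30, 13:45–14:30, 15:15–16:00.

13:15–13:30, 13:45–14:30, 15:15–16:00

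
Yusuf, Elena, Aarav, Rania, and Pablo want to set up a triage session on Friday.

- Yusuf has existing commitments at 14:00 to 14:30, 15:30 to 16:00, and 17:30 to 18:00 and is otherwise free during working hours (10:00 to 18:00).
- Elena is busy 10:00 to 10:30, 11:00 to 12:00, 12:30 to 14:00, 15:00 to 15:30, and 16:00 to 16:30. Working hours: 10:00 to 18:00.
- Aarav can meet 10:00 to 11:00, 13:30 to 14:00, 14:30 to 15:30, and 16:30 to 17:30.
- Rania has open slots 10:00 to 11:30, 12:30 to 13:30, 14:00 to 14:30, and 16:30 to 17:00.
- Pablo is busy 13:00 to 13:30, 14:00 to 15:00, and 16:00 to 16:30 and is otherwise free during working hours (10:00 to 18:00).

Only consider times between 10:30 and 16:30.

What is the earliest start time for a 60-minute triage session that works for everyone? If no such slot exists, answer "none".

Yusuf free within 10:00–18:00: 10:00–14:00, 14:30–15:30, 16:00–17:30.
Elena free within 10:00–18:00: 10:30–11:00, 12:00–12:30, 14:00–15:00, 15:30–16:00, 16:30–18:00.
Pablo free within 10:00–18:00: 10:00–13:00, 13:30–14:00, 15:00–16:00, 16:30–18:00.
Yusuf ∩ Elena: 10:30–11:00, 12:00–12:30, 14:30–15:00, 16:30–17:30.
Yusuf ∩ Elena ∩ Aarav: 10:30–11:00, 14:30–15:00, 16:30–17:30.
Yusuf ∩ Elena ∩ Aarav ∩ Rania: 10:30–11:00, 16:30–17:00.
Yusuf ∩ Elena ∩ Aarav ∩ Rania ∩ Pablo: 10:30–11:00, 16:30–17:00.
Restricted to 10:30–16:30: 10:30–11:00.
Windows ≥ 60 min: (none).

none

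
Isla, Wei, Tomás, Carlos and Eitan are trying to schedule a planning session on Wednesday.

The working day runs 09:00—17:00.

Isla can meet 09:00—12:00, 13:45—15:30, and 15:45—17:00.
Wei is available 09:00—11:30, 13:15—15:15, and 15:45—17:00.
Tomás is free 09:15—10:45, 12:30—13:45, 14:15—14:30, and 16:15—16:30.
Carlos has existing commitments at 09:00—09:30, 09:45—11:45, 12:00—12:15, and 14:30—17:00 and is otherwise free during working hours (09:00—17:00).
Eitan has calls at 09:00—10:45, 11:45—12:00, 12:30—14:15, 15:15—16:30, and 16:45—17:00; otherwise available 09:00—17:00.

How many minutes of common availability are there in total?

Carlos free within 09:00–17:00: 09:30–09:45, 11:45–12:00, 12:15–14:30.
Eitan free within 09:00–17:00: 10:45–11:45, 12:00–12:30, 14:15–15:15, 16:30–16:45.
Isla ∩ Wei: 09:00–11:30, 13:45–15:15, 15:45–17:00.
Isla ∩ Wei ∩ Tomás: 09:15–10:45, 14:15–14:30, 16:15–16:30.
Isla ∩ Wei ∩ Tomás ∩ Carlos: 09:30–09:45, 14:15–14:30.
Isla ∩ Wei ∩ Tomás ∩ Carlos ∩ Eitan: 14:15–14:30.
Total common minutes: 15.

15 minutes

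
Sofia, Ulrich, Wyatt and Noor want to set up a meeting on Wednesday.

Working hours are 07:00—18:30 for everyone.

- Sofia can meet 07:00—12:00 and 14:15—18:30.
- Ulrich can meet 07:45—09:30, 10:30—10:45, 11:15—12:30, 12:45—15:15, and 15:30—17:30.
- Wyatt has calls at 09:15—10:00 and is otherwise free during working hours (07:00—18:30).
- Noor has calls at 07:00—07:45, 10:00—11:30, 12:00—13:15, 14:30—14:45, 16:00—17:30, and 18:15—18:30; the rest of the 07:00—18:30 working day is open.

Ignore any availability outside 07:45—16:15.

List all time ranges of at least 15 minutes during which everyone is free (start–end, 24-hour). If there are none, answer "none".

Wyatt free within 07:00–18:30: 07:00–09:15, 10:00–18:30.
Noor free within 07:00–18:30: 07:45–10:00, 11:30–12:00, 13:15–14:30, 14:45–16:00, 17:30–18:15.
Sofia ∩ Ulrich: 07:45–09:30, 10:30–10:45, 11:15–12:00, 14:15–15:15, 15:30–17:30.
Sofia ∩ Ulrich ∩ Wyatt: 07:45–09:15, 10:30–10:45, 11:15–12:00, 14:15–15:15, 15:30–17:30.
Sofia ∩ Ulrich ∩ Wyatt ∩ Noor: 07:45–09:15, 11:30–12:00, 14:15–14:30, 14:45–15:15, 15:30–16:00.
Restricted to 07:45–16:15: 07:45–09:15, 11:30–12:00, 14:15–14:30, 14:45–15:15, 15:30–16:00.
Windows ≥ 15 min: 07:45–09:15, 11:30–12:00, 14:15–14:30, 14:45–15:15, 15:30–16:00.

07:45–09:15, 11:30–12:00, 14:15–14:30, 14:45–15:15, 15:30–16:00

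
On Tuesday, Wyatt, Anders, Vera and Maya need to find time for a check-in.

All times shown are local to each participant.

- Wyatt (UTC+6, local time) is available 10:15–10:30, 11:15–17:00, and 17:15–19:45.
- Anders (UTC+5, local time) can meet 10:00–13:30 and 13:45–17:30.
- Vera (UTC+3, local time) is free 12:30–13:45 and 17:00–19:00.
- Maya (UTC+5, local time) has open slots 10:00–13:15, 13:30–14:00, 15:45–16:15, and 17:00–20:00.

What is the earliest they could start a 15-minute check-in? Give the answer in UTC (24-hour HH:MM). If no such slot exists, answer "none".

none

Wyatt → UTC: 04:15–04:30, 05:15–11:00, 11:15–13:45.
Anders → UTC: 05:00–08:30, 08:45–12:30.
Vera → UTC: 09:30–10:45, 14:00–16:00.
Maya → UTC: 05:00–08:15, 08:30–09:00, 10:45–11:15, 12:00–15:00.
Wyatt ∩ Anders: 05:15–08:30, 08:45–11:00, 11:15–12:30.
Wyatt ∩ Anders ∩ Vera: 09:30–10:45.
Wyatt ∩ Anders ∩ Vera ∩ Maya: (none).
Windows ≥ 15 min: (none).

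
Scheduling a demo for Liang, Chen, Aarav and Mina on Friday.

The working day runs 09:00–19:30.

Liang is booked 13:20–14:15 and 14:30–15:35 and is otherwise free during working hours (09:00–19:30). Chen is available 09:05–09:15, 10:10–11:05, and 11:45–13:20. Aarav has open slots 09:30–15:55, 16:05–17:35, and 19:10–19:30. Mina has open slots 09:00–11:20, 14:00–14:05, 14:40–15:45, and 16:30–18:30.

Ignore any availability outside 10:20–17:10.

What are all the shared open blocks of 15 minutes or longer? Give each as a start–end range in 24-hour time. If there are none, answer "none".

Liang free within 09:00–19:30: 09:00–13:20, 14:15–14:30, 15:35–19:30.
Liang ∩ Chen: 09:05–09:15, 10:10–11:05, 11:45–13:20.
Liang ∩ Chen ∩ Aarav: 10:10–11:05, 11:45–13:20.
Liang ∩ Chen ∩ Aarav ∩ Mina: 10:10–11:05.
Restricted to 10:20–17:10: 10:20–11:05.
Windows ≥ 15 min: 10:20–11:05.

10:20–11:05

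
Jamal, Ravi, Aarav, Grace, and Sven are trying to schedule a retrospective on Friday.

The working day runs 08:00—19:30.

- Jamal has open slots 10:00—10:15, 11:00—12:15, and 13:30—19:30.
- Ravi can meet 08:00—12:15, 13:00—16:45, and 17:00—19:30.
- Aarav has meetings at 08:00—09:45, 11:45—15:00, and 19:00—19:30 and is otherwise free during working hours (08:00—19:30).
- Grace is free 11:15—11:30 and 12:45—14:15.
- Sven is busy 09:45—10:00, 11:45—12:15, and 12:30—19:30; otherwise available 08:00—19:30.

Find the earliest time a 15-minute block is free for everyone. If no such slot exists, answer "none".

Aarav free within 08:00–19:30: 09:45–11:45, 15:00–19:00.
Sven free within 08:00–19:30: 08:00–09:45, 10:00–11:45, 12:15–12:30.
Jamal ∩ Ravi: 10:00–10:15, 11:00–12:15, 13:30–16:45, 17:00–19:30.
Jamal ∩ Ravi ∩ Aarav: 10:00–10:15, 11:00–11:45, 15:00–16:45, 17:00–19:00.
Jamal ∩ Ravi ∩ Aarav ∩ Grace: 11:15–11:30.
Jamal ∩ Ravi ∩ Aarav ∩ Grace ∩ Sven: 11:15–11:30.
Windows ≥ 15 min: 11:15–11:30.
Earliest such window starts at 11:15.

11:15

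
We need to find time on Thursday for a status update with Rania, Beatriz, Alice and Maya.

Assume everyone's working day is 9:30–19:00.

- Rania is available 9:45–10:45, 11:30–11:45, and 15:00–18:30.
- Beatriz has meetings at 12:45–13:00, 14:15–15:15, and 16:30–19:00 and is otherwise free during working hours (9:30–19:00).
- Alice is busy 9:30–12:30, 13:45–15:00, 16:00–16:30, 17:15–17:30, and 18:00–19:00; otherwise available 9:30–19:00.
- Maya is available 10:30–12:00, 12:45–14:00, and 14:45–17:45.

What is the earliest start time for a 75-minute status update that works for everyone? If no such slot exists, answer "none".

none

Beatriz free within 09:30–19:00: 09:30–12:45, 13:00–14:15, 15:15–16:30.
Alice free within 09:30–19:00: 12:30–13:45, 15:00–16:00, 16:30–17:15, 17:30–18:00.
Rania ∩ Beatriz: 09:45–10:45, 11:30–11:45, 15:15–16:30.
Rania ∩ Beatriz ∩ Alice: 15:15–16:00.
Rania ∩ Beatriz ∩ Alice ∩ Maya: 15:15–16:00.
Windows ≥ 75 min: (none).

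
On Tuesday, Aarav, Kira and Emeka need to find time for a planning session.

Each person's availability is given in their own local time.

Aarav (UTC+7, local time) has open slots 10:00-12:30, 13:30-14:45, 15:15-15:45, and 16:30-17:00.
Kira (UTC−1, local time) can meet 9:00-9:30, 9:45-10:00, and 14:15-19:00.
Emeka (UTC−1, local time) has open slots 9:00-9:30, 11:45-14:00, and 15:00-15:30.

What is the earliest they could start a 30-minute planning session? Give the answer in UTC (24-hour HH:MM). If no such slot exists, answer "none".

Aarav → UTC: 03:00–05:30, 06:30–07:45, 08:15–08:45, 09:30–10:00.
Kira → UTC: 10:00–10:30, 10:45–11:00, 15:15–20:00.
Emeka → UTC: 10:00–10:30, 12:45–15:00, 16:00–16:30.
Aarav ∩ Kira: (none).
Aarav ∩ Kira ∩ Emeka: (none).
Windows ≥ 30 min: (none).

none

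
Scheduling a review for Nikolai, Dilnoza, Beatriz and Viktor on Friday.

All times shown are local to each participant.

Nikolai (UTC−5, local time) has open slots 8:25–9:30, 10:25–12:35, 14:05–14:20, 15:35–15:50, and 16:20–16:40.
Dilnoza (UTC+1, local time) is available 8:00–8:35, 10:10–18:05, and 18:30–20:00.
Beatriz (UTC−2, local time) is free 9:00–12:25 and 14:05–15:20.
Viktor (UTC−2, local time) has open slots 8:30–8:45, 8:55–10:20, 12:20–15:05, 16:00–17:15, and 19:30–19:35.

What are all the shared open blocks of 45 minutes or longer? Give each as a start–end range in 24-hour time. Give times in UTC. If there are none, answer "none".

16:05–17:05

Nikolai → UTC: 13:25–14:30, 15:25–17:35, 19:05–19:20, 20:35–20:50, 21:20–21:40.
Dilnoza → UTC: 07:00–07:35, 09:10–17:05, 17:30–19:00.
Beatriz → UTC: 11:00–14:25, 16:05–17:20.
Viktor → UTC: 10:30–10:45, 10:55–12:20, 14:20–17:05, 18:00–19:15, 21:30–21:35.
Nikolai ∩ Dilnoza: 13:25–14:30, 15:25–17:05, 17:30–17:35.
Nikolai ∩ Dilnoza ∩ Beatriz: 13:25–14:25, 16:05–17:05.
Nikolai ∩ Dilnoza ∩ Beatriz ∩ Viktor: 14:20–14:25, 16:05–17:05.
Windows ≥ 45 min: 16:05–17:05.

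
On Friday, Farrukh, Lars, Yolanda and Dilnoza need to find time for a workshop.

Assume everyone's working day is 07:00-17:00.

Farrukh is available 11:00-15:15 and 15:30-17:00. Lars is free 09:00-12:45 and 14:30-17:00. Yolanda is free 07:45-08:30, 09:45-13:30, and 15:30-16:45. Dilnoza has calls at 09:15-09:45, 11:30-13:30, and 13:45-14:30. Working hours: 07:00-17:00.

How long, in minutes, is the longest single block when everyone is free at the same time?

Dilnoza free within 07:00–17:00: 07:00–09:15, 09:45–11:30, 13:30–13:45, 14:30–17:00.
Farrukh ∩ Lars: 11:00–12:45, 14:30–15:15, 15:30–17:00.
Farrukh ∩ Lars ∩ Yolanda: 11:00–12:45, 15:30–16:45.
Farrukh ∩ Lars ∩ Yolanda ∩ Dilnoza: 11:00–11:30, 15:30–16:45.
Common window lengths: 30, 75 min; longest is 75.

75 minutes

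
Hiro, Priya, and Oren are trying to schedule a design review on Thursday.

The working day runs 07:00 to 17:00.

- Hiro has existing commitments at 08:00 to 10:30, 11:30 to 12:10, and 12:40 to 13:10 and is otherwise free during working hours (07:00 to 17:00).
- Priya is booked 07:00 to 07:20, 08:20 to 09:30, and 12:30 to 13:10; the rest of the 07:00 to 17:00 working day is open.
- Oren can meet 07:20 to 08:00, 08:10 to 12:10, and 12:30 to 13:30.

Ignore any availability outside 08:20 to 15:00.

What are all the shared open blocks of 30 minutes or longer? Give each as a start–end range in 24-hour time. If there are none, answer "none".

Hiro free within 07:00–17:00: 07:00–08:00, 10:30–11:30, 12:10–12:40, 13:10–17:00.
Priya free within 07:00–17:00: 07:20–08:20, 09:30–12:30, 13:10–17:00.
Hiro ∩ Priya: 07:20–08:00, 10:30–11:30, 12:10–12:30, 13:10–17:00.
Hiro ∩ Priya ∩ Oren: 07:20–08:00, 10:30–11:30, 13:10–13:30.
Restricted to 08:20–15:00: 10:30–11:30, 13:10–13:30.
Windows ≥ 30 min: 10:30–11:30.

10:30–11:30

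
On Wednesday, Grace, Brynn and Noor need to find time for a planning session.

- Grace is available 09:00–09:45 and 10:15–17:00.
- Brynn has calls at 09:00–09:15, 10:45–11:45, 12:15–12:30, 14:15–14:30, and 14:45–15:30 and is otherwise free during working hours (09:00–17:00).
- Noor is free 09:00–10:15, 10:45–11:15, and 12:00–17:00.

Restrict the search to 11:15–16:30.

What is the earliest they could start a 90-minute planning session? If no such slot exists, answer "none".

Brynn free within 09:00–17:00: 09:15–10:45, 11:45–12:15, 12:30–14:15, 14:30–14:45, 15:30–17:00.
Grace ∩ Brynn: 09:15–09:45, 10:15–10:45, 11:45–12:15, 12:30–14:15, 14:30–14:45, 15:30–17:00.
Grace ∩ Brynn ∩ Noor: 09:15–09:45, 12:00–12:15, 12:30–14:15, 14:30–14:45, 15:30–17:00.
Restricted to 11:15–16:30: 12:00–12:15, 12:30–14:15, 14:30–14:45, 15:30–16:30.
Windows ≥ 90 min: 12:30–14:15.
Earliest such window starts at 12:30.

12:30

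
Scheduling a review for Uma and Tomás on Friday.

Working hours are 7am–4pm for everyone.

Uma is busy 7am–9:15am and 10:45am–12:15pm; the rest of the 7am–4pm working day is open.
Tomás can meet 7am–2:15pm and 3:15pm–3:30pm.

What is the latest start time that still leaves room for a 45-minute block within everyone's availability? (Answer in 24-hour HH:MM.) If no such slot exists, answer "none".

13:30

Uma free within 07:00–16:00: 09:15–10:45, 12:15–16:00.
Uma ∩ Tomás: 09:15–10:45, 12:15–14:15, 15:15–15:30.
Windows ≥ 45 min: 09:15–10:45, 12:15–14:15.
Latest start in the last window 12:15–14:15 is 14:15 − 45 min = 13:30.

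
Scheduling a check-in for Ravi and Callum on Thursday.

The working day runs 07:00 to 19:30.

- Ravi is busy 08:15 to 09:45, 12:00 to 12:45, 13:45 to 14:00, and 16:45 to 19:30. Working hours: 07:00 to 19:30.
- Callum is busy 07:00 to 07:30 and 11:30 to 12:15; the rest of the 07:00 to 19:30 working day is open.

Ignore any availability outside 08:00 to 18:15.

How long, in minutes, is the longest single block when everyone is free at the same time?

Ravi free within 07:00–19:30: 07:00–08:15, 09:45–12:00, 12:45–13:45, 14:00–16:45.
Callum free within 07:00–19:30: 07:30–11:30, 12:15–19:30.
Ravi ∩ Callum: 07:30–08:15, 09:45–11:30, 12:45–13:45, 14:00–16:45.
Restricted to 08:00–18:15: 08:00–08:15, 09:45–11:30, 12:45–13:45, 14:00–16:45.
Common window lengths: 15, 105, 60, 165 min; longest is 165.

165 minutes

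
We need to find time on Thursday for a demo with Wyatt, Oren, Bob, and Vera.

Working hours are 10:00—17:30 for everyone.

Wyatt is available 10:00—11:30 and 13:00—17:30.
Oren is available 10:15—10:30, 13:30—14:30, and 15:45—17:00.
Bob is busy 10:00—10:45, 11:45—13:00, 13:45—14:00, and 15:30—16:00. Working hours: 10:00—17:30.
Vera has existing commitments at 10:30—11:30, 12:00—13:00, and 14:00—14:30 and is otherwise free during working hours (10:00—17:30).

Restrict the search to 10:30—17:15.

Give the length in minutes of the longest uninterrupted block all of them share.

Bob free within 10:00–17:30: 10:45–11:45, 13:00–13:45, 14:00–15:30, 16:00–17:30.
Vera free within 10:00–17:30: 10:00–10:30, 11:30–12:00, 13:00–14:00, 14:30–17:30.
Wyatt ∩ Oren: 10:15–10:30, 13:30–14:30, 15:45–17:00.
Wyatt ∩ Oren ∩ Bob: 13:30–13:45, 14:00–14:30, 16:00–17:00.
Wyatt ∩ Oren ∩ Bob ∩ Vera: 13:30–13:45, 16:00–17:00.
Restricted to 10:30–17:15: 13:30–13:45, 16:00–17:00.
Common window lengths: 15, 60 min; longest is 60.

60 minutes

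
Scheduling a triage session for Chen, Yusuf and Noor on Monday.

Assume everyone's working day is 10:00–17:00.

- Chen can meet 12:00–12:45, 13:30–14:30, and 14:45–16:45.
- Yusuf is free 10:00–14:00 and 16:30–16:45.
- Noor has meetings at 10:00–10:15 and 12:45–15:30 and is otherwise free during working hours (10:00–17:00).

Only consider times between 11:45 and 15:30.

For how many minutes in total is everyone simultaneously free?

Noor free within 10:00–17:00: 10:15–12:45, 15:30–17:00.
Chen ∩ Yusuf: 12:00–12:45, 13:30–14:00, 16:30–16:45.
Chen ∩ Yusuf ∩ Noor: 12:00–12:45, 16:30–16:45.
Restricted to 11:45–15:30: 12:00–12:45.
Total common minutes: 45.

45 minutes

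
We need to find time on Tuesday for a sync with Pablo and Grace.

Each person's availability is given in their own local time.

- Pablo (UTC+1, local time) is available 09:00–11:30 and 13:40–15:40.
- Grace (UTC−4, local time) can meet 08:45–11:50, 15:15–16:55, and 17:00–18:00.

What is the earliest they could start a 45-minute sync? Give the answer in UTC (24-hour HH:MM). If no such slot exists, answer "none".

Pablo → UTC: 08:00–10:30, 12:40–14:40.
Grace → UTC: 12:45–15:50, 19:15–20:55, 21:00–22:00.
Pablo ∩ Grace: 12:45–14:40.
Windows ≥ 45 min: 12:45–14:40.
Earliest such window starts at 12:45.

12:45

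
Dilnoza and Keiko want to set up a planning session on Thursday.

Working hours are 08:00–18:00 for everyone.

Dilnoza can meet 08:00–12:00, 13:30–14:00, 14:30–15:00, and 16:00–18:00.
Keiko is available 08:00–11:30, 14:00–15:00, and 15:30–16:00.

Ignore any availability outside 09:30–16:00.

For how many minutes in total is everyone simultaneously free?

150 minutes

Dilnoza ∩ Keiko: 08:00–11:30, 14:30–15:00.
Restricted to 09:30–16:00: 09:30–11:30, 14:30–15:00.
Total common minutes: 120 + 30 = 150.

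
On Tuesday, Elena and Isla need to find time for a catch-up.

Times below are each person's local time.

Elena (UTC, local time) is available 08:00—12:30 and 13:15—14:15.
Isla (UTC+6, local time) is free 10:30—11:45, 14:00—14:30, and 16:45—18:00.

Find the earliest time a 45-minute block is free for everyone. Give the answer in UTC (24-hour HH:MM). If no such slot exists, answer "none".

Elena → UTC: 08:00–12:30, 13:15–14:15.
Isla → UTC: 04:30–05:45, 08:00–08:30, 10:45–12:00.
Elena ∩ Isla: 08:00–08:30, 10:45–12:00.
Windows ≥ 45 min: 10:45–12:00.
Earliest such window starts at 10:45.

10:45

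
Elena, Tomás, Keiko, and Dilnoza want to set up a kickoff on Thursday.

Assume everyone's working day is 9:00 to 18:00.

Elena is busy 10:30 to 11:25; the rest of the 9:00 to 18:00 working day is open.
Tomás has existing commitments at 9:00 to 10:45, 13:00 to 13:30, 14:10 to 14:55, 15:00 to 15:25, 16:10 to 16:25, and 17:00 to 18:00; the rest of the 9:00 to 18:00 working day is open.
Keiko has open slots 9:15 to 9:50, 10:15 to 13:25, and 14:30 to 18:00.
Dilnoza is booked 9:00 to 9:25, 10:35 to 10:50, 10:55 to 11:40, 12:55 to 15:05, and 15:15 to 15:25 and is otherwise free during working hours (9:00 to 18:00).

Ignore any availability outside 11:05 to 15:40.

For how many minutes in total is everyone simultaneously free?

90 minutes

Elena free within 09:00–18:00: 09:00–10:30, 11:25–18:00.
Tomás free within 09:00–18:00: 10:45–13:00, 13:30–14:10, 14:55–15:00, 15:25–16:10, 16:25–17:00.
Dilnoza free within 09:00–18:00: 09:25–10:35, 10:50–10:55, 11:40–12:55, 15:05–15:15, 15:25–18:00.
Elena ∩ Tomás: 11:25–13:00, 13:30–14:10, 14:55–15:00, 15:25–16:10, 16:25–17:00.
Elena ∩ Tomás ∩ Keiko: 11:25–13:00, 14:55–15:00, 15:25–16:10, 16:25–17:00.
Elena ∩ Tomás ∩ Keiko ∩ Dilnoza: 11:40–12:55, 15:25–16:10, 16:25–17:00.
Restricted to 11:05–15:40: 11:40–12:55, 15:25–15:40.
Total common minutes: 75 + 15 = 90.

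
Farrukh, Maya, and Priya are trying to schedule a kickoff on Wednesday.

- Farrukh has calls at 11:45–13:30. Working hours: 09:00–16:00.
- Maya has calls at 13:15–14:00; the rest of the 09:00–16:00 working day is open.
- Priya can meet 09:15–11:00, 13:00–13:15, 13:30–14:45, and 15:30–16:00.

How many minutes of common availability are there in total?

Farrukh free within 09:00–16:00: 09:00–11:45, 13:30–16:00.
Maya free within 09:00–16:00: 09:00–13:15, 14:00–16:00.
Farrukh ∩ Maya: 09:00–11:45, 14:00–16:00.
Farrukh ∩ Maya ∩ Priya: 09:15–11:00, 14:00–14:45, 15:30–16:00.
Total common minutes: 105 + 45 + 30 = 180.

180 minutes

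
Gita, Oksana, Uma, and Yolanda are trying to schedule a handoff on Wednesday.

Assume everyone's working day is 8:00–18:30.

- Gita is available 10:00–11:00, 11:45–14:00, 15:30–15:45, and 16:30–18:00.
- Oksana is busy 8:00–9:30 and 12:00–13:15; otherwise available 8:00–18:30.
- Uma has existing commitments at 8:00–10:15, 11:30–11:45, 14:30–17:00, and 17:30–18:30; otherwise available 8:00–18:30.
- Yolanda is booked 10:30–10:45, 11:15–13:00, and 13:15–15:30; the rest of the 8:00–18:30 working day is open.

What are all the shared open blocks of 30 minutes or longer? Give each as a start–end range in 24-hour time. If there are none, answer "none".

Oksana free within 08:00–18:30: 09:30–12:00, 13:15–18:30.
Uma free within 08:00–18:30: 10:15–11:30, 11:45–14:30, 17:00–17:30.
Yolanda free within 08:00–18:30: 08:00–10:30, 10:45–11:15, 13:00–13:15, 15:30–18:30.
Gita ∩ Oksana: 10:00–11:00, 11:45–12:00, 13:15–14:00, 15:30–15:45, 16:30–18:00.
Gita ∩ Oksana ∩ Uma: 10:15–11:00, 11:45–12:00, 13:15–14:00, 17:00–17:30.
Gita ∩ Oksana ∩ Uma ∩ Yolanda: 10:15–10:30, 10:45–11:00, 17:00–17:30.
Windows ≥ 30 min: 17:00–17:30.

17:00–17:30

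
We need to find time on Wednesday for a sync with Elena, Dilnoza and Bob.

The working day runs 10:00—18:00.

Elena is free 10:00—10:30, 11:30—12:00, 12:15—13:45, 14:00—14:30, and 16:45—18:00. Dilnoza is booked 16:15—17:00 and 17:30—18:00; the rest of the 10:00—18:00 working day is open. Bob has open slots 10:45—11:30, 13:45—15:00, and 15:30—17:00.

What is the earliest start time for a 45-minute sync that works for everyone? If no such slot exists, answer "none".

Dilnoza free within 10:00–18:00: 10:00–16:15, 17:00–17:30.
Elena ∩ Dilnoza: 10:00–10:30, 11:30–12:00, 12:15–13:45, 14:00–14:30, 17:00–17:30.
Elena ∩ Dilnoza ∩ Bob: 14:00–14:30.
Windows ≥ 45 min: (none).

none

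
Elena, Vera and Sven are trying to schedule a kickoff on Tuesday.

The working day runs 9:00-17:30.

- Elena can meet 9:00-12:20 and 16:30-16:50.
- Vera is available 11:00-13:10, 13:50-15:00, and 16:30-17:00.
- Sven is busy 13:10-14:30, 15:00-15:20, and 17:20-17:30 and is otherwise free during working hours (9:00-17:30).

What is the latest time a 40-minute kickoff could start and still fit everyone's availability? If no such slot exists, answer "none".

11:40

Sven free within 09:00–17:30: 09:00–13:10, 14:30–15:00, 15:20–17:20.
Elena ∩ Vera: 11:00–12:20, 16:30–16:50.
Elena ∩ Vera ∩ Sven: 11:00–12:20, 16:30–16:50.
Windows ≥ 40 min: 11:00–12:20.
Latest start in the last window 11:00–12:20 is 12:20 − 40 min = 11:40.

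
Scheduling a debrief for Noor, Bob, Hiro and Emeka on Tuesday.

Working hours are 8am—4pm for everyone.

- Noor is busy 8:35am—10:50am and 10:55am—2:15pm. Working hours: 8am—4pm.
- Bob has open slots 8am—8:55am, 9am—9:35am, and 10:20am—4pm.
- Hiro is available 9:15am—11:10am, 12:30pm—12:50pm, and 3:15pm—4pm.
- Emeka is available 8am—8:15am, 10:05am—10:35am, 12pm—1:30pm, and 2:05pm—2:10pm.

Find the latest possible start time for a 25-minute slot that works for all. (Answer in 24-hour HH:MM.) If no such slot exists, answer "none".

none

Noor free within 08:00–16:00: 08:00–08:35, 10:50–10:55, 14:15–16:00.
Noor ∩ Bob: 08:00–08:35, 10:50–10:55, 14:15–16:00.
Noor ∩ Bob ∩ Hiro: 10:50–10:55, 15:15–16:00.
Noor ∩ Bob ∩ Hiro ∩ Emeka: (none).
Windows ≥ 25 min: (none).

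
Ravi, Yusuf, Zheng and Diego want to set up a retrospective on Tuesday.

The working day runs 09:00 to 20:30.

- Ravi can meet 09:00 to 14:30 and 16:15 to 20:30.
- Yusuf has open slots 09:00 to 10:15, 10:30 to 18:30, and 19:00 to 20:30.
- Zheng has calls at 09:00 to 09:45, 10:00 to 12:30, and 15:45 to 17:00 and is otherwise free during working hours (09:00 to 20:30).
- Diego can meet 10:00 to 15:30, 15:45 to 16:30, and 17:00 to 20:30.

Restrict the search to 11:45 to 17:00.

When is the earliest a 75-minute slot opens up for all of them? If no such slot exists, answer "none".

Zheng free within 09:00–20:30: 09:45–10:00, 12:30–15:45, 17:00–20:30.
Ravi ∩ Yusuf: 09:00–10:15, 10:30–14:30, 16:15–18:30, 19:00–20:30.
Ravi ∩ Yusuf ∩ Zheng: 09:45–10:00, 12:30–14:30, 17:00–18:30, 19:00–20:30.
Ravi ∩ Yusuf ∩ Zheng ∩ Diego: 12:30–14:30, 17:00–18:30, 19:00–20:30.
Restricted to 11:45–17:00: 12:30–14:30.
Windows ≥ 75 min: 12:30–14:30.
Earliest such window starts at 12:30.

12:30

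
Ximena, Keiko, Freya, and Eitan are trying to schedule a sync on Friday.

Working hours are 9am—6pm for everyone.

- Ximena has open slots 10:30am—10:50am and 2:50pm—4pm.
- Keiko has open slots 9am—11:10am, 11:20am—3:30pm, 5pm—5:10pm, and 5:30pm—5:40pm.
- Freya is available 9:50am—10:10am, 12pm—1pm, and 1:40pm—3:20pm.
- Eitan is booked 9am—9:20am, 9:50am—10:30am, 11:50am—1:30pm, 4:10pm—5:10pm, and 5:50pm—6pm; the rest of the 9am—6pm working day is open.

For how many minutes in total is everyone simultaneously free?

Eitan free within 09:00–18:00: 09:20–09:50, 10:30–11:50, 13:30–16:10, 17:10–17:50.
Ximena ∩ Keiko: 10:30–10:50, 14:50–15:30.
Ximena ∩ Keiko ∩ Freya: 14:50–15:20.
Ximena ∩ Keiko ∩ Freya ∩ Eitan: 14:50–15:20.
Total common minutes: 30.

30 minutes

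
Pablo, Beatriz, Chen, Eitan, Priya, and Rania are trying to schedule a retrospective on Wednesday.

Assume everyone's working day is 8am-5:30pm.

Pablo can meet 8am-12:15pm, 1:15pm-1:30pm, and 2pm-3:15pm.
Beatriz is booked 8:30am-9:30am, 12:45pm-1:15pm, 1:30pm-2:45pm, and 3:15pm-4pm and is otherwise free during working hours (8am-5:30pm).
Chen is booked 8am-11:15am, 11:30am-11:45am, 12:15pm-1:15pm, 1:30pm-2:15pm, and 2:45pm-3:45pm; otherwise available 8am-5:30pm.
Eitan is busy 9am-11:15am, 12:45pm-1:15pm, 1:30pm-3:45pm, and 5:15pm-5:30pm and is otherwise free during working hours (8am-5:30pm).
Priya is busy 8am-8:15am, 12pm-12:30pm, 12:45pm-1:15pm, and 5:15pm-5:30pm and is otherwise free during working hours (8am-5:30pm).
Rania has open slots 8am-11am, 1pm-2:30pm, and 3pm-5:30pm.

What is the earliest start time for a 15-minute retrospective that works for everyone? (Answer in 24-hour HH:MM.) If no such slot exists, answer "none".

Beatriz free within 08:00–17:30: 08:00–08:30, 09:30–12:45, 13:15–13:30, 14:45–15:15, 16:00–17:30.
Chen free within 08:00–17:30: 11:15–11:30, 11:45–12:15, 13:15–13:30, 14:15–14:45, 15:45–17:30.
Eitan free within 08:00–17:30: 08:00–09:00, 11:15–12:45, 13:15–13:30, 15:45–17:15.
Priya free within 08:00–17:30: 08:15–12:00, 12:30–12:45, 13:15–17:15.
Pablo ∩ Beatriz: 08:00–08:30, 09:30–12:15, 13:15–13:30, 14:45–15:15.
Pablo ∩ Beatriz ∩ Chen: 11:15–11:30, 11:45–12:15, 13:15–13:30.
Pablo ∩ Beatriz ∩ Chen ∩ Eitan: 11:15–11:30, 11:45–12:15, 13:15–13:30.
Pablo ∩ Beatriz ∩ Chen ∩ Eitan ∩ Priya: 11:15–11:30, 11:45–12:00, 13:15–13:30.
Pablo ∩ Beatriz ∩ Chen ∩ Eitan ∩ Priya ∩ Rania: 13:15–13:30.
Windows ≥ 15 min: 13:15–13:30.
Earliest such window starts at 13:15.

13:15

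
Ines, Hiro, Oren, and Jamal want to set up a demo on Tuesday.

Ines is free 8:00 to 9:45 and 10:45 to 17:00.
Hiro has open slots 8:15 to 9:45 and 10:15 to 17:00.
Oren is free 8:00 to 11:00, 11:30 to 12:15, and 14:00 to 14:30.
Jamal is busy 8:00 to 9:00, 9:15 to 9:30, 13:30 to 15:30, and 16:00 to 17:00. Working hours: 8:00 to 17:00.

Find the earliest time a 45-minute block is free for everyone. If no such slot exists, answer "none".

11:30

Jamal free within 08:00–17:00: 09:00–09:15, 09:30–13:30, 15:30–16:00.
Ines ∩ Hiro: 08:15–09:45, 10:45–17:00.
Ines ∩ Hiro ∩ Oren: 08:15–09:45, 10:45–11:00, 11:30–12:15, 14:00–14:30.
Ines ∩ Hiro ∩ Oren ∩ Jamal: 09:00–09:15, 09:30–09:45, 10:45–11:00, 11:30–12:15.
Windows ≥ 45 min: 11:30–12:15.
Earliest such window starts at 11:30.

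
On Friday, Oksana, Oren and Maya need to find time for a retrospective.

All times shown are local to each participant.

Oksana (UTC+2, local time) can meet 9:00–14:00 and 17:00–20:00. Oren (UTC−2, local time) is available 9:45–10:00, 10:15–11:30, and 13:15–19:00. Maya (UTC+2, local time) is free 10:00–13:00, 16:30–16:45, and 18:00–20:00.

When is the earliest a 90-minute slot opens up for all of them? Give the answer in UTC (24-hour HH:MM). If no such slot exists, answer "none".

16:00

Oksana → UTC: 07:00–12:00, 15:00–18:00.
Oren → UTC: 11:45–12:00, 12:15–13:30, 15:15–21:00.
Maya → UTC: 08:00–11:00, 14:30–14:45, 16:00–18:00.
Oksana ∩ Oren: 11:45–12:00, 15:15–18:00.
Oksana ∩ Oren ∩ Maya: 16:00–18:00.
Windows ≥ 90 min: 16:00–18:00.
Earliest such window starts at 16:00.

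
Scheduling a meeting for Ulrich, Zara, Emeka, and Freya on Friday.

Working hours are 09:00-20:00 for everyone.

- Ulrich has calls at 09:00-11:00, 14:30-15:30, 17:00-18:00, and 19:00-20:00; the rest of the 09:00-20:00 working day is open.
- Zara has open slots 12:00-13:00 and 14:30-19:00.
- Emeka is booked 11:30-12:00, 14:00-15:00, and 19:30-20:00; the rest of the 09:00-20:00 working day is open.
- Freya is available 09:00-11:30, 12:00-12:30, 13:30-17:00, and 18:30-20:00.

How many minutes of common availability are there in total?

150 minutes

Ulrich free within 09:00–20:00: 11:00–14:30, 15:30–17:00, 18:00–19:00.
Emeka free within 09:00–20:00: 09:00–11:30, 12:00–14:00, 15:00–19:30.
Ulrich ∩ Zara: 12:00–13:00, 15:30–17:00, 18:00–19:00.
Ulrich ∩ Zara ∩ Emeka: 12:00–13:00, 15:30–17:00, 18:00–19:00.
Ulrich ∩ Zara ∩ Emeka ∩ Freya: 12:00–12:30, 15:30–17:00, 18:30–19:00.
Total common minutes: 30 + 90 + 30 = 150.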